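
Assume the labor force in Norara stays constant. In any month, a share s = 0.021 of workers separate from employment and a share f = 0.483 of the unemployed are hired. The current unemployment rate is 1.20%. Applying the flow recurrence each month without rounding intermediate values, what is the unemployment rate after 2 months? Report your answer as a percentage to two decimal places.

Unemployment rate after two months ≈ 3.44%.

With a fixed labor force, u_{t+1} = u_t + s·(1−u_t) − f·u_t = u_t·(1−s−f) + s.
Here 1−s−f = 0.496 and s = 0.021.
u_1 = 0.012000 × 0.496 + 0.021 = 0.026952.
u_2 = 0.026952 × 0.496 + 0.021 = 0.034368.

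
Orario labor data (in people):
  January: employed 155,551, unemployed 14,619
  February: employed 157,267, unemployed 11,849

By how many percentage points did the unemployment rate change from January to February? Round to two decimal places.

The unemployment rate changed by −1.58 percentage points.

January: labor force = 155,551 + 14,619 = 170,170; u = 14,619/170,170 = 8.59%.
February: labor force = 157,267 + 11,849 = 169,116; u = 11,849/169,116 = 7.01%.
Change = 7.01% − 8.59% = −1.58 pp.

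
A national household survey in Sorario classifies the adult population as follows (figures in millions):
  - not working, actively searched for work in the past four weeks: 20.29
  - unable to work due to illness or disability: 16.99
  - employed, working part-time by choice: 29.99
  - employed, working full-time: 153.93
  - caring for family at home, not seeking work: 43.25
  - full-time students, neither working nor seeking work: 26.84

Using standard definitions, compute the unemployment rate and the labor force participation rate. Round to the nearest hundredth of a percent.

Unemployment rate ≈ 9.94%; labor force participation rate ≈ 70.11%.

Employed = 29.99 + 153.93 = 183.92 million.
Unemployed = 20.29 million.
Labor force = 183.92 + 20.29 = 204.21 million.
Not in labor force = 16.99 + 43.25 + 26.84 = 87.08 million (those not working and not actively searching are outside the labor force).
Civilian working-age population = 204.21 + 87.08 = 291.29 million.
Unemployment rate = 20.29 / 204.21 = 9.94%.
Labor force participation rate = 204.21 / 291.29 = 70.11%.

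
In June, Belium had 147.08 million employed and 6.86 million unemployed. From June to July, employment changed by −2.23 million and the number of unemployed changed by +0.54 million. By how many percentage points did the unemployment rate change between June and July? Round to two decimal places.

The unemployment rate changed by +0.40 percentage points.

June: labor force = 147.08 + 6.86 = 153.94; u = 6.86/153.94 = 4.46%.
July: labor force = 144.85 + 7.40 = 152.25; u = 7.40/152.25 = 4.86%.
Change = 4.86% − 4.46% = +0.40 pp.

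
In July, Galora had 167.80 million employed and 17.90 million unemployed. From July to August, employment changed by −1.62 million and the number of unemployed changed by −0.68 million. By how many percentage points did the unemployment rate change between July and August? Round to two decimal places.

The unemployment rate changed by −0.25 percentage points.

July: labor force = 167.80 + 17.90 = 185.70; u = 17.90/185.70 = 9.64%.
August: labor force = 166.18 + 17.22 = 183.40; u = 17.22/183.40 = 9.39%.
Change = 9.39% − 9.64% = −0.25 pp.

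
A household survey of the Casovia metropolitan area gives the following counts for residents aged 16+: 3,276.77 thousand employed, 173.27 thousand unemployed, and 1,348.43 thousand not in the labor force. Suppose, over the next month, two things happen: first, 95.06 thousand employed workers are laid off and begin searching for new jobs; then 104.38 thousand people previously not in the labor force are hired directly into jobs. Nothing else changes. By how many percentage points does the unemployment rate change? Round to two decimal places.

Initially, labor force = 3,276.77 + 173.27 = 3,450.04 thousand, so u = 173.27/3,450.04 = 5.02%.
After the first change, employed falls and unemployed rises by 95.06; labor force unchanged → E = 3,181.71, U = 268.33, labor force = 3,450.04 thousand.
After the second change, employed and labor force both rise by 104.38; unemployed unchanged → E = 3,286.09, U = 268.33, labor force = 3,554.42 thousand.
New unemployment rate = 268.33 / 3,554.42 = 7.55%.
Change = 7.55% − 5.02% = +2.53 percentage points.

The unemployment rate changes by +2.53 percentage points.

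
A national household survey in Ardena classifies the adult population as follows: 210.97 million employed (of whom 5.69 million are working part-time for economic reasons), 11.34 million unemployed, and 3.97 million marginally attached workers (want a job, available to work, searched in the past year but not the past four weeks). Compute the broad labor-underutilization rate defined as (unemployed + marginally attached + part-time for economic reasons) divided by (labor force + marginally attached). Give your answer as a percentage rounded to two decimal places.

Labor force = 210.97 + 11.34 = 222.31 million.
Numerator = 11.34 + 3.97 + 5.69 = 21.00 million.
Denominator = 222.31 + 3.97 = 226.28 million.
Broad rate = 21.00 / 226.28 = 9.28%.

Broad underutilization rate ≈ 9.28%.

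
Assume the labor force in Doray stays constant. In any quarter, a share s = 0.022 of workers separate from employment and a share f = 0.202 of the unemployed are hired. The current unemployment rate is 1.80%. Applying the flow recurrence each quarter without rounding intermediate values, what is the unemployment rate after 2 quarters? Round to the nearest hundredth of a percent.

With a fixed labor force, u_{t+1} = u_t + s·(1−u_t) − f·u_t = u_t·(1−s−f) + s.
Here 1−s−f = 0.776 and s = 0.022.
u_1 = 0.018000 × 0.776 + 0.022 = 0.035968.
u_2 = 0.035968 × 0.776 + 0.022 = 0.049911.

Unemployment rate after two quarters ≈ 4.99%.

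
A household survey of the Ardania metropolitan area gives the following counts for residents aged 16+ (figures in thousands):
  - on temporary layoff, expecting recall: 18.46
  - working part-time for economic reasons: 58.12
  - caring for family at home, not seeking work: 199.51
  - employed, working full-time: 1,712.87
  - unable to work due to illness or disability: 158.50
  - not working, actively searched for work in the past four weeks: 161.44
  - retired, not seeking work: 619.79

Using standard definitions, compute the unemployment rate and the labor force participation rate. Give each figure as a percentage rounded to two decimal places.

Unemployment rate ≈ 9.22%; labor force participation rate ≈ 66.61%.

Employed = 58.12 + 1,712.87 = 1,770.99 thousand (anyone who worked, including part-time for economic reasons, counts as employed).
Unemployed = 18.46 + 161.44 = 179.90 thousand (jobless and actively searching, or on temporary layoff).
Labor force = 1,770.99 + 179.90 = 1,950.89 thousand.
Not in labor force = 199.51 + 158.50 + 619.79 = 977.80 thousand (those not working and not actively searching are outside the labor force).
Civilian working-age population = 1,950.89 + 977.80 = 2,928.69 thousand.
Unemployment rate = 179.90 / 1,950.89 = 9.22%.
Labor force participation rate = 1,950.89 / 2,928.69 = 66.61%.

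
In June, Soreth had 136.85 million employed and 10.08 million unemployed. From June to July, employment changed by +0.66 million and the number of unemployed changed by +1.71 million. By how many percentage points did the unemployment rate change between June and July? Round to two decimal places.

The unemployment rate changed by +1.04 percentage points.

June: labor force = 136.85 + 10.08 = 146.93; u = 10.08/146.93 = 6.86%.
July: labor force = 137.51 + 11.79 = 149.30; u = 11.79/149.30 = 7.90%.
Change = 7.90% − 6.86% = +1.04 pp.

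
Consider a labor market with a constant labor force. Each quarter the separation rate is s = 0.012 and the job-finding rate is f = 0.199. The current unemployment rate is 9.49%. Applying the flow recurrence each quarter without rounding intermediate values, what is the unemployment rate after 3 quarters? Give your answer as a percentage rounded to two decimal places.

Unemployment rate after three quarters ≈ 7.56%.

With a fixed labor force, u_{t+1} = u_t + s·(1−u_t) − f·u_t = u_t·(1−s−f) + s.
Here 1−s−f = 0.789 and s = 0.012.
u_1 = 0.094900 × 0.789 + 0.012 = 0.086876.
u_2 = 0.086876 × 0.789 + 0.012 = 0.080545.
u_3 = 0.080545 × 0.789 + 0.012 = 0.075550.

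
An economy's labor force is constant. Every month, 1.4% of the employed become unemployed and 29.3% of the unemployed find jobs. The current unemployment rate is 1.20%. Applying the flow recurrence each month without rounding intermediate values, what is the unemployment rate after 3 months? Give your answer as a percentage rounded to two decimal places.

Unemployment rate after three months ≈ 3.44%.

With a fixed labor force, u_{t+1} = u_t + s·(1−u_t) − f·u_t = u_t·(1−s−f) + s.
Here 1−s−f = 0.693 and s = 0.014.
u_1 = 0.012000 × 0.693 + 0.014 = 0.022316.
u_2 = 0.022316 × 0.693 + 0.014 = 0.029465.
u_3 = 0.029465 × 0.693 + 0.014 = 0.034419.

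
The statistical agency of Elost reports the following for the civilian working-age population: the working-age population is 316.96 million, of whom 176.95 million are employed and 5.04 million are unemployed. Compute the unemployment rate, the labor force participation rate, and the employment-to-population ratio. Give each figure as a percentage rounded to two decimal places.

Unemployment rate ≈ 2.77%; labor force participation rate ≈ 57.42%; employment-population ratio ≈ 55.83%.

Labor force = employed + unemployed = 176.95 + 5.04 = 181.99 million.
Unemployment rate = 5.04 / 181.99 = 2.77%.
Labor force participation rate = 181.99 / 316.96 = 57.42%.
Employment-population ratio = 176.95 / 316.96 = 55.83%.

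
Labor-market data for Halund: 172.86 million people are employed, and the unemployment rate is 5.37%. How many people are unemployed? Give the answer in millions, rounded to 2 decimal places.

Let U be the number unemployed. The labor force is E + U, and U/(E+U) = 0.0537.
So U = 0.0537 × 172.86 / (1 − 0.0537) = 9.2826 / 0.9463 ≈ 9.81 million.

About 9.81 million are unemployed.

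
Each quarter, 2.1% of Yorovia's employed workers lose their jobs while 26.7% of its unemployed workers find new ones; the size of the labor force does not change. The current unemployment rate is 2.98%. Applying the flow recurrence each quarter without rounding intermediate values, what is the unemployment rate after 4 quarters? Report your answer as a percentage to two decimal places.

With a fixed labor force, u_{t+1} = u_t + s·(1−u_t) − f·u_t = u_t·(1−s−f) + s.
Here 1−s−f = 0.712 and s = 0.021.
u_1 = 0.029800 × 0.712 + 0.021 = 0.042218.
u_2 = 0.042218 × 0.712 + 0.021 = 0.051059.
u_3 = 0.051059 × 0.712 + 0.021 = 0.057354.
u_4 = 0.057354 × 0.712 + 0.021 = 0.061836.

Unemployment rate after four quarters ≈ 6.18%.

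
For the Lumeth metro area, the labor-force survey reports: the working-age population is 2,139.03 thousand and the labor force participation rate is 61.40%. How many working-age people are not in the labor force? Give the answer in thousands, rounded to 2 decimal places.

About 825.67 thousand are not in the labor force.

Share not in the labor force = 1 − 0.6140 = 0.3860.
Not in labor force = 0.3860 × 2,139.03 ≈ 825.67 thousand.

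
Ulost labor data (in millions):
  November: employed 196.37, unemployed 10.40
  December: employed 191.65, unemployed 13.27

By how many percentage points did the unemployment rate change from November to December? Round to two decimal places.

November: labor force = 196.37 + 10.40 = 206.77; u = 10.40/206.77 = 5.03%.
December: labor force = 191.65 + 13.27 = 204.92; u = 13.27/204.92 = 6.48%.
Change = 6.48% − 5.03% = +1.45 pp.

The unemployment rate changed by +1.45 percentage points.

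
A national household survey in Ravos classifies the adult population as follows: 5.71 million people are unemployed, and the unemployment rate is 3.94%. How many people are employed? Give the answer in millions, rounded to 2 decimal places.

Labor force = U / u = 5.71 / 0.0394 ≈ 144.92 million.
Employed = labor force − unemployed = 144.92 − 5.71 = 139.21 million.

About 139.21 million are employed.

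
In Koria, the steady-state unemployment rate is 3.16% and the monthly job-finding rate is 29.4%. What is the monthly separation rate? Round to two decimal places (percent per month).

From u* = s/(s+f): s = u·f/(1−u).
s = 0.0316 × 29.4 / (1 − 0.0316) = 0.9290 / 0.9684 ≈ 0.96% per month.

Separation rate ≈ 0.96% per month.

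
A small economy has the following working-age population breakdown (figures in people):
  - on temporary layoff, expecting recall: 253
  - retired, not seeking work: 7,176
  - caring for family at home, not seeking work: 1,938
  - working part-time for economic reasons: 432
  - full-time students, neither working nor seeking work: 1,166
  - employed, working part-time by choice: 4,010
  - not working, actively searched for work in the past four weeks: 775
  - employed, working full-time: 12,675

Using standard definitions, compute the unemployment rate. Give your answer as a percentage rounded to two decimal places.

Unemployment rate ≈ 5.67%.

Employed = 432 + 4,010 + 12,675 = 17,117 (anyone who worked, including part-time for economic reasons, counts as employed).
Unemployed = 253 + 775 = 1,028 (jobless and actively searching, or on temporary layoff).
Labor force = 17,117 + 1,028 = 18,145.
Unemployment rate = 1,028 / 18,145 = 5.67%.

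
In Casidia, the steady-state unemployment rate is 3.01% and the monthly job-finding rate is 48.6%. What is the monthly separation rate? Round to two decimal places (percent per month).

From u* = s/(s+f): s = u·f/(1−u).
s = 0.0301 × 48.6 / (1 − 0.0301) = 1.4629 / 0.9699 ≈ 1.51% per month.

Separation rate ≈ 1.51% per month.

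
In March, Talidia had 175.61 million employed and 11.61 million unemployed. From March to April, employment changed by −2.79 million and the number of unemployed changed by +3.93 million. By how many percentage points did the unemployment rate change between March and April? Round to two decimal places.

The unemployment rate changed by +2.05 percentage points.

March: labor force = 175.61 + 11.61 = 187.22; u = 11.61/187.22 = 6.20%.
April: labor force = 172.82 + 15.54 = 188.36; u = 15.54/188.36 = 8.25%.
Change = 8.25% − 6.20% = +2.05 pp.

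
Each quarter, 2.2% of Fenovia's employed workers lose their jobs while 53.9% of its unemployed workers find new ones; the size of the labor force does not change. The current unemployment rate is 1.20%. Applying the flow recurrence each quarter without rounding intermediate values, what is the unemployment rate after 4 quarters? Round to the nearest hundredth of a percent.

With a fixed labor force, u_{t+1} = u_t + s·(1−u_t) − f·u_t = u_t·(1−s−f) + s.
Here 1−s−f = 0.439 and s = 0.022.
u_1 = 0.012000 × 0.439 + 0.022 = 0.027268.
u_2 = 0.027268 × 0.439 + 0.022 = 0.033971.
u_3 = 0.033971 × 0.439 + 0.022 = 0.036913.
u_4 = 0.036913 × 0.439 + 0.022 = 0.038205.

Unemployment rate after four quarters ≈ 3.82%.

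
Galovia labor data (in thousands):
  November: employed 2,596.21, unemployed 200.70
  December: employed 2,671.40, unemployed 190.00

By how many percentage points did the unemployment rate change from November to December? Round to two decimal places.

The unemployment rate changed by −0.54 percentage points.

November: labor force = 2,596.21 + 200.70 = 2,796.91; u = 200.70/2,796.91 = 7.18%.
December: labor force = 2,671.40 + 190.00 = 2,861.40; u = 190.00/2,861.40 = 6.64%.
Change = 6.64% − 7.18% = −0.54 pp.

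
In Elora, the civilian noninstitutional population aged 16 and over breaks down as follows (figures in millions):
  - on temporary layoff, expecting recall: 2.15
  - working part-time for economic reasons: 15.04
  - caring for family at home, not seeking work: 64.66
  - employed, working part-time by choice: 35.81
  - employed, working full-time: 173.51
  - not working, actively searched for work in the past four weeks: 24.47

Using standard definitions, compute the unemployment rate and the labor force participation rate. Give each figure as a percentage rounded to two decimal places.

Unemployment rate ≈ 10.61%; labor force participation rate ≈ 79.51%.

Employed = 15.04 + 35.81 + 173.51 = 224.36 million (anyone who worked, including part-time for economic reasons, counts as employed).
Unemployed = 2.15 + 24.47 = 26.62 million (jobless and actively searching, or on temporary layoff).
Labor force = 224.36 + 26.62 = 250.98 million.
Not in labor force = 64.66 million (those not working and not actively searching are outside the labor force).
Civilian working-age population = 250.98 + 64.66 = 315.64 million.
Unemployment rate = 26.62 / 250.98 = 10.61%.
Labor force participation rate = 250.98 / 315.64 = 79.51%.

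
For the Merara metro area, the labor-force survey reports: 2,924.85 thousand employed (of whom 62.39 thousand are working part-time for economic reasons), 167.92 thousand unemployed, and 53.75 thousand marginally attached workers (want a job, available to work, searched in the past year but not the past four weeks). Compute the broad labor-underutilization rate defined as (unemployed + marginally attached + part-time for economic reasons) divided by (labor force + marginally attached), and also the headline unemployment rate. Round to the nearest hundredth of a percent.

Broad underutilization rate ≈ 9.03%; headline unemployment rate ≈ 5.43%.

Labor force = 2,924.85 + 167.92 = 3,092.77 thousand.
Numerator = 167.92 + 53.75 + 62.39 = 284.06 thousand.
Denominator = 3,092.77 + 53.75 = 3,146.52 thousand.
Broad rate = 284.06 / 3,146.52 = 9.03%.
Headline unemployment rate = 167.92 / 3,092.77 = 5.43%.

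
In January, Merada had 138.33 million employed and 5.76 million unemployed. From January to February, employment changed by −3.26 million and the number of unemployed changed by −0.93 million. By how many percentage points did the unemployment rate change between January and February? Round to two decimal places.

January: labor force = 138.33 + 5.76 = 144.09; u = 5.76/144.09 = 4.00%.
February: labor force = 135.07 + 4.83 = 139.90; u = 4.83/139.90 = 3.45%.
Change = 3.45% − 4.00% = −0.55 pp.

The unemployment rate changed by −0.55 percentage points.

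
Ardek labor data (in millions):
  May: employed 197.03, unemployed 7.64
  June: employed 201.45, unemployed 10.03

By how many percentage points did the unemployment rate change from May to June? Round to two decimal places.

May: labor force = 197.03 + 7.64 = 204.67; u = 7.64/204.67 = 3.73%.
June: labor force = 201.45 + 10.03 = 211.48; u = 10.03/211.48 = 4.74%.
Change = 4.74% − 3.73% = +1.01 pp.

The unemployment rate changed by +1.01 percentage points.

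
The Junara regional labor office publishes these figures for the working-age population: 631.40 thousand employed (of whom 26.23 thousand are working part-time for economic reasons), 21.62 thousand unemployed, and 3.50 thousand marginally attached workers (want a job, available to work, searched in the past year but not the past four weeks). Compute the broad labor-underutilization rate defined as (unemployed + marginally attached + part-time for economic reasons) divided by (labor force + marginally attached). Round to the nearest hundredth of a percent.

Labor force = 631.40 + 21.62 = 653.02 thousand.
Numerator = 21.62 + 3.50 + 26.23 = 51.35 thousand.
Denominator = 653.02 + 3.50 = 656.52 thousand.
Broad rate = 51.35 / 656.52 = 7.82%.

Broad underutilization rate ≈ 7.82%.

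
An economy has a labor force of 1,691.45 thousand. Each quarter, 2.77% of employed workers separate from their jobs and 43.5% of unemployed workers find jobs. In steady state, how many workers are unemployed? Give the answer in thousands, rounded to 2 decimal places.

Steady-state unemployment rate u* = s/(s+f) = 2.77/(2.77+43.5) = 0.059866.
Unemployed = u* × labor force = 0.059866 × 1,691.45 ≈ 101.26 thousand.

About 101.26 thousand are unemployed in steady state.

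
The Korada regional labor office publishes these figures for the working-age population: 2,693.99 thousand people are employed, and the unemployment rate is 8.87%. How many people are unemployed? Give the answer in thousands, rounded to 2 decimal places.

Let U be the number unemployed. The labor force is E + U, and U/(E+U) = 0.0887.
So U = 0.0887 × 2,693.99 / (1 − 0.0887) = 238.9569 / 0.9113 ≈ 262.22 thousand.

About 262.22 thousand are unemployed.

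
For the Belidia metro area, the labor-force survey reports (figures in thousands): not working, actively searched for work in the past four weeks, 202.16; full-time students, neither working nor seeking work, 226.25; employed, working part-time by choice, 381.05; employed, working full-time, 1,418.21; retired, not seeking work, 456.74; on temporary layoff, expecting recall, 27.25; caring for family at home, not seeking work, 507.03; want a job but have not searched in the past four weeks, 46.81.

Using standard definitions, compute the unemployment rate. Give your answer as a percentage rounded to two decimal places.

Employed = 381.05 + 1,418.21 = 1,799.26 thousand.
Unemployed = 202.16 + 27.25 = 229.41 thousand (jobless and actively searching, or on temporary layoff).
Labor force = 1,799.26 + 229.41 = 2,028.67 thousand.
Unemployment rate = 229.41 / 2,028.67 = 11.31%.

Unemployment rate ≈ 11.31%.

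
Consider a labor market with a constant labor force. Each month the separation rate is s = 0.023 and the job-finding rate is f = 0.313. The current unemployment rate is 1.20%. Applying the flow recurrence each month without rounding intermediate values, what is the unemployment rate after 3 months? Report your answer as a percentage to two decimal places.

With a fixed labor force, u_{t+1} = u_t + s·(1−u_t) − f·u_t = u_t·(1−s−f) + s.
Here 1−s−f = 0.664 and s = 0.023.
u_1 = 0.012000 × 0.664 + 0.023 = 0.030968.
u_2 = 0.030968 × 0.664 + 0.023 = 0.043563.
u_3 = 0.043563 × 0.664 + 0.023 = 0.051926.

Unemployment rate after three months ≈ 5.19%.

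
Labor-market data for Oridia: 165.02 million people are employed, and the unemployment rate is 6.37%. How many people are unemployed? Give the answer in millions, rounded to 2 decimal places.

Let U be the number unemployed. The labor force is E + U, and U/(E+U) = 0.0637.
So U = 0.0637 × 165.02 / (1 − 0.0637) = 10.5118 / 0.9363 ≈ 11.23 million.

About 11.23 million are unemployed.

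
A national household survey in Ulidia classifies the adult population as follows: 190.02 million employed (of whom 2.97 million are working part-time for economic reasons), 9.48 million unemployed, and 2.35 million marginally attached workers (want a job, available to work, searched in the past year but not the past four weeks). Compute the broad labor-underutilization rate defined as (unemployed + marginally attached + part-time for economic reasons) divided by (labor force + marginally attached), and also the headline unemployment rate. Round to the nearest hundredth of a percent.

Broad underutilization rate ≈ 7.33%; headline unemployment rate ≈ 4.75%.

Labor force = 190.02 + 9.48 = 199.50 million.
Numerator = 9.48 + 2.35 + 2.97 = 14.80 million.
Denominator = 199.50 + 2.35 = 201.85 million.
Broad rate = 14.80 / 201.85 = 7.33%.
Headline unemployment rate = 9.48 / 199.50 = 4.75%.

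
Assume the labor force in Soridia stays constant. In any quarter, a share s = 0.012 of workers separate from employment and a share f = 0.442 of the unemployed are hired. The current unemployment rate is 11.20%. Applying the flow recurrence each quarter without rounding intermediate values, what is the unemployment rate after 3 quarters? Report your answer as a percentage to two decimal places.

Unemployment rate after three quarters ≈ 4.04%.

With a fixed labor force, u_{t+1} = u_t + s·(1−u_t) − f·u_t = u_t·(1−s−f) + s.
Here 1−s−f = 0.546 and s = 0.012.
u_1 = 0.112000 × 0.546 + 0.012 = 0.073152.
u_2 = 0.073152 × 0.546 + 0.012 = 0.051941.
u_3 = 0.051941 × 0.546 + 0.012 = 0.040360.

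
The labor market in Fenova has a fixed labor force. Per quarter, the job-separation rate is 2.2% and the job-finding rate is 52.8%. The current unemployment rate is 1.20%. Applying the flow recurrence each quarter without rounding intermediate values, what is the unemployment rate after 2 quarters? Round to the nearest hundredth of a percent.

With a fixed labor force, u_{t+1} = u_t + s·(1−u_t) − f·u_t = u_t·(1−s−f) + s.
Here 1−s−f = 0.450 and s = 0.022.
u_1 = 0.012000 × 0.450 + 0.022 = 0.027400.
u_2 = 0.027400 × 0.450 + 0.022 = 0.034330.

Unemployment rate after two quarters ≈ 3.43%.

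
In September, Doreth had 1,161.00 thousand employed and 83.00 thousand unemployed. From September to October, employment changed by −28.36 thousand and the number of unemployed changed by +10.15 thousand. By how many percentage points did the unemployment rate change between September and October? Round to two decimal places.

September: labor force = 1,161.00 + 83.00 = 1,244.00; u = 83.00/1,244.00 = 6.67%.
October: labor force = 1,132.64 + 93.15 = 1,225.79; u = 93.15/1,225.79 = 7.60%.
Change = 7.60% − 6.67% = +0.93 pp.

The unemployment rate changed by +0.93 percentage points.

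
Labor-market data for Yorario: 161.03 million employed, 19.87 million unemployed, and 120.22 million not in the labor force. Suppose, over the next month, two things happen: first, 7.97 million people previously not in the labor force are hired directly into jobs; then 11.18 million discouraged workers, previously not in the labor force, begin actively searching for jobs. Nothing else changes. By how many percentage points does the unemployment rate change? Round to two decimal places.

The unemployment rate changes by +4.54 percentage points.

Initially, labor force = 161.03 + 19.87 = 180.90 million, so u = 19.87/180.90 = 10.98%.
After the first change, employed and labor force both rise by 7.97; unemployed unchanged → E = 169.00, U = 19.87, labor force = 188.87 million.
After the second change, unemployed and labor force both rise by 11.18 → E = 169.00, U = 31.05, labor force = 200.05 million.
New unemployment rate = 31.05 / 200.05 = 15.52%.
Change = 15.52% − 10.98% = +4.54 percentage points.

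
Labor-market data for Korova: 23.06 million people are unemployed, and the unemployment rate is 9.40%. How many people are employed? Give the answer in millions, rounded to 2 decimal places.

About 222.26 million are employed.

Labor force = U / u = 23.06 / 0.0940 ≈ 245.32 million.
Employed = labor force − unemployed = 245.32 − 23.06 = 222.26 million.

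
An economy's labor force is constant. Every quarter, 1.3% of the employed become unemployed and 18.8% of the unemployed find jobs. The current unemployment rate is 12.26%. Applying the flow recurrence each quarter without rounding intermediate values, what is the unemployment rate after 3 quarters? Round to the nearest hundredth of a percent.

With a fixed labor force, u_{t+1} = u_t + s·(1−u_t) − f·u_t = u_t·(1−s−f) + s.
Here 1−s−f = 0.799 and s = 0.013.
u_1 = 0.122600 × 0.799 + 0.013 = 0.110957.
u_2 = 0.110957 × 0.799 + 0.013 = 0.101655.
u_3 = 0.101655 × 0.799 + 0.013 = 0.094222.

Unemployment rate after three quarters ≈ 9.42%.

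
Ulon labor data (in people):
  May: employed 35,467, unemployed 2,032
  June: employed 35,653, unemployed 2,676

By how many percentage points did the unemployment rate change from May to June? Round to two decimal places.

May: labor force = 35,467 + 2,032 = 37,499; u = 2,032/37,499 = 5.42%.
June: labor force = 35,653 + 2,676 = 38,329; u = 2,676/38,329 = 6.98%.
Change = 6.98% − 5.42% = +1.56 pp.

The unemployment rate changed by +1.56 percentage points.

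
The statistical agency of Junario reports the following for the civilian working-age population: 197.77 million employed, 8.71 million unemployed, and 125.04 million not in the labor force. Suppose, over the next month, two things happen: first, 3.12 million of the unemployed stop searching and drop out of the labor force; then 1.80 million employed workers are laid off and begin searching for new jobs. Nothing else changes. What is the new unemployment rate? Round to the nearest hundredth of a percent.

New unemployment rate ≈ 3.63%.

Initially, labor force = 197.77 + 8.71 = 206.48 million, so u = 8.71/206.48 = 4.22%.
After the first change, unemployed and labor force both fall by 3.12 → E = 197.77, U = 5.59, labor force = 203.36 million.
After the second change, employed falls and unemployed rises by 1.80; labor force unchanged → E = 195.97, U = 7.39, labor force = 203.36 million.
New unemployment rate = 7.39 / 203.36 = 3.63%.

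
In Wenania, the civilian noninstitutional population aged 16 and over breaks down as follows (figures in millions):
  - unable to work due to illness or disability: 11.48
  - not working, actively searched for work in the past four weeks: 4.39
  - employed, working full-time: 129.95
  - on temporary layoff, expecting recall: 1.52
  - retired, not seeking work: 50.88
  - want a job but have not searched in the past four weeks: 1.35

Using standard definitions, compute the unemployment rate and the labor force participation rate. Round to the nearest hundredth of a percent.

Employed = 129.95 million.
Unemployed = 4.39 + 1.52 = 5.91 million (jobless and actively searching, or on temporary layoff).
Labor force = 129.95 + 5.91 = 135.86 million.
Not in labor force = 11.48 + 50.88 + 1.35 = 63.71 million (those not working and not actively searching are outside the labor force — including those who want a job but have given up searching).
Civilian working-age population = 135.86 + 63.71 = 199.57 million.
Unemployment rate = 5.91 / 135.86 = 4.35%.
Labor force participation rate = 135.86 / 199.57 = 68.08%.

Unemployment rate ≈ 4.35%; labor force participation rate ≈ 68.08%.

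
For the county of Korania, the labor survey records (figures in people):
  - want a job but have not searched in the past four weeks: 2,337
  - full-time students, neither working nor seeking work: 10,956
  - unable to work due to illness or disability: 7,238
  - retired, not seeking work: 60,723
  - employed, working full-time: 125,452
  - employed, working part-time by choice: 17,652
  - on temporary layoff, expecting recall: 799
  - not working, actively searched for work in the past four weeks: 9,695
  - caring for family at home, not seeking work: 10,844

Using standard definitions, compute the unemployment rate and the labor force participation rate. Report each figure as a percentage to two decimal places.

Unemployment rate ≈ 6.83%; labor force participation rate ≈ 62.52%.

Employed = 125,452 + 17,652 = 143,104.
Unemployed = 799 + 9,695 = 10,494 (jobless and actively searching, or on temporary layoff).
Labor force = 143,104 + 10,494 = 153,598.
Not in labor force = 2,337 + 10,956 + 7,238 + 60,723 + 10,844 = 92,098 (those not working and not actively searching are outside the labor force — including those who want a job but have given up searching).
Civilian working-age population = 153,598 + 92,098 = 245,696.
Unemployment rate = 10,494 / 153,598 = 6.83%.
Labor force participation rate = 153,598 / 245,696 = 62.52%.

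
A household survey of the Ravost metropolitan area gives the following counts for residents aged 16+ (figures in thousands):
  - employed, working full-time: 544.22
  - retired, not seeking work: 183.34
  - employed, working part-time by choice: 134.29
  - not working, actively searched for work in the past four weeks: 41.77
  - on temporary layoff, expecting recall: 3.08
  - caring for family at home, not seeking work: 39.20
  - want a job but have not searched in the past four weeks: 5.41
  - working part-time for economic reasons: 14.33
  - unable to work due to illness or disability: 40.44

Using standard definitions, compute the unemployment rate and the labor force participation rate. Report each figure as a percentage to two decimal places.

Employed = 544.22 + 134.29 + 14.33 = 692.84 thousand (anyone who worked, including part-time for economic reasons, counts as employed).
Unemployed = 41.77 + 3.08 = 44.85 thousand (jobless and actively searching, or on temporary layoff).
Labor force = 692.84 + 44.85 = 737.69 thousand.
Not in labor force = 183.34 + 39.20 + 5.41 + 40.44 = 268.39 thousand (those not working and not actively searching are outside the labor force — including those who want a job but have given up searching).
Civilian working-age population = 737.69 + 268.39 = 1,006.08 thousand.
Unemployment rate = 44.85 / 737.69 = 6.08%.
Labor force participation rate = 737.69 / 1,006.08 = 73.32%.

Unemployment rate ≈ 6.08%; labor force participation rate ≈ 73.32%.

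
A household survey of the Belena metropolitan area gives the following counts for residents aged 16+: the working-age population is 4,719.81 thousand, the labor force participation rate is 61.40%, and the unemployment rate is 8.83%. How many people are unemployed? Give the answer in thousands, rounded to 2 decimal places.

About 255.89 thousand are unemployed.

Labor force = 0.6140 × 4,719.81 = 2,897.96 thousand.
Unemployed = 0.0883 × 2,897.96 ≈ 255.89 thousand.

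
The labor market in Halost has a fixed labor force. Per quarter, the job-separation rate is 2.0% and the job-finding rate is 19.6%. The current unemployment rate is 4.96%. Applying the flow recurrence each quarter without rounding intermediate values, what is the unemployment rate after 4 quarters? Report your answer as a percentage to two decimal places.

With a fixed labor force, u_{t+1} = u_t + s·(1−u_t) − f·u_t = u_t·(1−s−f) + s.
Here 1−s−f = 0.784 and s = 0.020.
u_1 = 0.049600 × 0.784 + 0.020 = 0.058886.
u_2 = 0.058886 × 0.784 + 0.020 = 0.066167.
u_3 = 0.066167 × 0.784 + 0.020 = 0.071875.
u_4 = 0.071875 × 0.784 + 0.020 = 0.076350.

Unemployment rate after four quarters ≈ 7.63%.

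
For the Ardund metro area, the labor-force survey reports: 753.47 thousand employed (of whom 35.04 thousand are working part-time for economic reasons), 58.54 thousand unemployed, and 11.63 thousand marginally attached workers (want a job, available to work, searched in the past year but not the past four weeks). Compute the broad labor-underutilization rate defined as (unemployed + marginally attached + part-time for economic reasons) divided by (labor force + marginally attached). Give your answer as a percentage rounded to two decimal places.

Broad underutilization rate ≈ 12.77%.

Labor force = 753.47 + 58.54 = 812.01 thousand.
Numerator = 58.54 + 11.63 + 35.04 = 105.21 thousand.
Denominator = 812.01 + 11.63 = 823.64 thousand.
Broad rate = 105.21 / 823.64 = 12.77%.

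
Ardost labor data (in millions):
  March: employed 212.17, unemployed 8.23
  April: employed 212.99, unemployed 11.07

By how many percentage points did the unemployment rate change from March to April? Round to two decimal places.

March: labor force = 212.17 + 8.23 = 220.40; u = 8.23/220.40 = 3.73%.
April: labor force = 212.99 + 11.07 = 224.06; u = 11.07/224.06 = 4.94%.
Change = 4.94% − 3.73% = +1.21 pp.

The unemployment rate changed by +1.21 percentage points.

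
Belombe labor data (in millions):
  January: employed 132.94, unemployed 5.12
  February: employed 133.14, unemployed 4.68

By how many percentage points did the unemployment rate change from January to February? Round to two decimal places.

January: labor force = 132.94 + 5.12 = 138.06; u = 5.12/138.06 = 3.71%.
February: labor force = 133.14 + 4.68 = 137.82; u = 4.68/137.82 = 3.40%.
Change = 3.40% − 3.71% = −0.31 pp.

The unemployment rate changed by −0.31 percentage points.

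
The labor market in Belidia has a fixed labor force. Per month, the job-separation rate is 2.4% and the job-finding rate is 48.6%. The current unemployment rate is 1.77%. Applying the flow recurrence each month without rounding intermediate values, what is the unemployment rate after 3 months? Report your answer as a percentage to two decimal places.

Unemployment rate after three months ≈ 4.36%.

With a fixed labor force, u_{t+1} = u_t + s·(1−u_t) − f·u_t = u_t·(1−s−f) + s.
Here 1−s−f = 0.490 and s = 0.024.
u_1 = 0.017700 × 0.490 + 0.024 = 0.032673.
u_2 = 0.032673 × 0.490 + 0.024 = 0.040010.
u_3 = 0.040010 × 0.490 + 0.024 = 0.043605.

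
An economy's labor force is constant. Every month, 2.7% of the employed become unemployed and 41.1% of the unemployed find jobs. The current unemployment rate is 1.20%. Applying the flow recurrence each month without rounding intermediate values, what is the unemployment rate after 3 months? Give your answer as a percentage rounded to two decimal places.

With a fixed labor force, u_{t+1} = u_t + s·(1−u_t) − f·u_t = u_t·(1−s−f) + s.
Here 1−s−f = 0.562 and s = 0.027.
u_1 = 0.012000 × 0.562 + 0.027 = 0.033744.
u_2 = 0.033744 × 0.562 + 0.027 = 0.045964.
u_3 = 0.045964 × 0.562 + 0.027 = 0.052832.

Unemployment rate after three months ≈ 5.28%.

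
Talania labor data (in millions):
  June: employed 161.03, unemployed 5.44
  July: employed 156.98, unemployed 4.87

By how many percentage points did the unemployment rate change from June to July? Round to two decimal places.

June: labor force = 161.03 + 5.44 = 166.47; u = 5.44/166.47 = 3.27%.
July: labor force = 156.98 + 4.87 = 161.85; u = 4.87/161.85 = 3.01%.
Change = 3.01% − 3.27% = −0.26 pp.

The unemployment rate changed by −0.26 percentage points.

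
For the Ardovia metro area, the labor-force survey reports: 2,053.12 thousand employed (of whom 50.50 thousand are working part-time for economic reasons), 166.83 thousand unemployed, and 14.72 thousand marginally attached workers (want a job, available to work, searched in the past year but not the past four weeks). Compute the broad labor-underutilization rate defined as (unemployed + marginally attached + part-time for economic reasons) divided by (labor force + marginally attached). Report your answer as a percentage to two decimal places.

Broad underutilization rate ≈ 10.38%.

Labor force = 2,053.12 + 166.83 = 2,219.95 thousand.
Numerator = 166.83 + 14.72 + 50.50 = 232.05 thousand.
Denominator = 2,219.95 + 14.72 = 2,234.67 thousand.
Broad rate = 232.05 / 2,234.67 = 10.38%.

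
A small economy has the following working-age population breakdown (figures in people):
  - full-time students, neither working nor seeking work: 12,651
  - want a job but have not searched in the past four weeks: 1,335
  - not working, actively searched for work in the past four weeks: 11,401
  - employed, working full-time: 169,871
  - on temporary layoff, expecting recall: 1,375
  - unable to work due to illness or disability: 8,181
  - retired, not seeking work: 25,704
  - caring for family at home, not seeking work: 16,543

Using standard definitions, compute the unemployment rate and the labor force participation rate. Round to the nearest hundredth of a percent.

Unemployment rate ≈ 6.99%; labor force participation rate ≈ 73.93%.

Employed = 169,871.
Unemployed = 11,401 + 1,375 = 12,776 (jobless and actively searching, or on temporary layoff).
Labor force = 169,871 + 12,776 = 182,647.
Not in labor force = 12,651 + 1,335 + 8,181 + 25,704 + 16,543 = 64,414 (those not working and not actively searching are outside the labor force — including those who want a job but have given up searching).
Civilian working-age population = 182,647 + 64,414 = 247,061.
Unemployment rate = 12,776 / 182,647 = 6.99%.
Labor force participation rate = 182,647 / 247,061 = 73.93%.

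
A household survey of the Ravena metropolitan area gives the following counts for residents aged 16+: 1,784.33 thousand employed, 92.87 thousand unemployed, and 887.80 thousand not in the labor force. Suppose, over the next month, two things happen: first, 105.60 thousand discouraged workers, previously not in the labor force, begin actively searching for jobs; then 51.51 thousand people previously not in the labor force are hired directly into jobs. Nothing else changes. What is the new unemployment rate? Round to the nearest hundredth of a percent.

New unemployment rate ≈ 9.76%.

Initially, labor force = 1,784.33 + 92.87 = 1,877.20 thousand, so u = 92.87/1,877.20 = 4.95%.
After the first change, unemployed and labor force both rise by 105.60 → E = 1,784.33, U = 198.47, labor force = 1,982.80 thousand.
After the second change, employed and labor force both rise by 51.51; unemployed unchanged → E = 1,835.84, U = 198.47, labor force = 2,034.31 thousand.
New unemployment rate = 198.47 / 2,034.31 = 9.76%.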